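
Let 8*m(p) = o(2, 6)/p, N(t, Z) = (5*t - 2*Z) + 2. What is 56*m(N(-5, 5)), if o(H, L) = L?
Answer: -14/11 ≈ -1.2727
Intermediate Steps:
N(t, Z) = 2 - 2*Z + 5*t (N(t, Z) = (-2*Z + 5*t) + 2 = 2 - 2*Z + 5*t)
m(p) = 3/(4*p) (m(p) = (6/p)/8 = 3/(4*p))
56*m(N(-5, 5)) = 56*(3/(4*(2 - 2*5 + 5*(-5)))) = 56*(3/(4*(2 - 10 - 25))) = 56*((¾)/(-33)) = 56*((¾)*(-1/33)) = 56*(-1/44) = -14/11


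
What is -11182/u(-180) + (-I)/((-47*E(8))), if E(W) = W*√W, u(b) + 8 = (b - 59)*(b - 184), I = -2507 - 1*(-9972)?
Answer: -5591/43494 + 7465*√2/1504 ≈ 6.8908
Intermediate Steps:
I = 7465 (I = -2507 + 9972 = 7465)
u(b) = -8 + (-184 + b)*(-59 + b) (u(b) = -8 + (b - 59)*(b - 184) = -8 + (-59 + b)*(-184 + b) = -8 + (-184 + b)*(-59 + b))
E(W) = W^(3/2)
-11182/u(-180) + (-I)/((-47*E(8))) = -11182/(10848 + (-180)² - 243*(-180)) + (-1*7465)/((-752*√2)) = -11182/(10848 + 32400 + 43740) - 7465*(-√2/1504) = -11182/86988 - 7465*(-√2/1504) = -11182*1/86988 - (-7465)*√2/1504 = -5591/43494 + 7465*√2/1504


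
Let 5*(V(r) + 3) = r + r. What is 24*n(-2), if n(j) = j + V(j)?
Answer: -696/5 ≈ -139.20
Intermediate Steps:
V(r) = -3 + 2*r/5 (V(r) = -3 + (r + r)/5 = -3 + (2*r)/5 = -3 + 2*r/5)
n(j) = -3 + 7*j/5 (n(j) = j + (-3 + 2*j/5) = -3 + 7*j/5)
24*n(-2) = 24*(-3 + (7/5)*(-2)) = 24*(-3 - 14/5) = 24*(-29/5) = -696/5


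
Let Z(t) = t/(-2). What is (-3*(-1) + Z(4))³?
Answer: 1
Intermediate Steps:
Z(t) = -t/2 (Z(t) = t*(-½) = -t/2)
(-3*(-1) + Z(4))³ = (-3*(-1) - ½*4)³ = (3 - 2)³ = 1³ = 1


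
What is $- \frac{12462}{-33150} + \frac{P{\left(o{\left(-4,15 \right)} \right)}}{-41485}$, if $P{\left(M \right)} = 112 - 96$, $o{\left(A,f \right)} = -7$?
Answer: $\frac{17215189}{45840925} \approx 0.37554$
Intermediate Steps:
$P{\left(M \right)} = 16$
$- \frac{12462}{-33150} + \frac{P{\left(o{\left(-4,15 \right)} \right)}}{-41485} = - \frac{12462}{-33150} + \frac{16}{-41485} = \left(-12462\right) \left(- \frac{1}{33150}\right) + 16 \left(- \frac{1}{41485}\right) = \frac{2077}{5525} - \frac{16}{41485} = \frac{17215189}{45840925}$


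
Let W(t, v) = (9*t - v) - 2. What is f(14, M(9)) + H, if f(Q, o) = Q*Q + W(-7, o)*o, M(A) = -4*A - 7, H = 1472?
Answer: 2614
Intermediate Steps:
W(t, v) = -2 - v + 9*t (W(t, v) = (-v + 9*t) - 2 = -2 - v + 9*t)
M(A) = -7 - 4*A
f(Q, o) = Q² + o*(-65 - o) (f(Q, o) = Q*Q + (-2 - o + 9*(-7))*o = Q² + (-2 - o - 63)*o = Q² + (-65 - o)*o = Q² + o*(-65 - o))
f(14, M(9)) + H = (14² - (-7 - 4*9)*(65 + (-7 - 4*9))) + 1472 = (196 - (-7 - 36)*(65 + (-7 - 36))) + 1472 = (196 - 1*(-43)*(65 - 43)) + 1472 = (196 - 1*(-43)*22) + 1472 = (196 + 946) + 1472 = 1142 + 1472 = 2614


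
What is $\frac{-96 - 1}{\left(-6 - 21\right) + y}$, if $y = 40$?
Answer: $- \frac{97}{13} \approx -7.4615$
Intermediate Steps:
$\frac{-96 - 1}{\left(-6 - 21\right) + y} = \frac{-96 - 1}{\left(-6 - 21\right) + 40} = \frac{1}{\left(-6 - 21\right) + 40} \left(-97\right) = \frac{1}{-27 + 40} \left(-97\right) = \frac{1}{13} \left(-97\right) = - \frac{97}{13}$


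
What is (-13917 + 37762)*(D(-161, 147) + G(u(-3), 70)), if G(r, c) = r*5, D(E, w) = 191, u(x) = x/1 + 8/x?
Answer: 11636360/3 ≈ 3.8788e+6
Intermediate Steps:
u(x) = x + 8/x (u(x) = x*1 + 8/x = x + 8/x)
G(r, c) = 5*r
(-13917 + 37762)*(D(-161, 147) + G(u(-3), 70)) = (-13917 + 37762)*(191 + 5*(-3 + 8/(-3))) = 23845*(191 + 5*(-3 + 8*(-⅓))) = 23845*(191 + 5*(-3 - 8/3)) = 23845*(191 + 5*(-17/3)) = 23845*(191 - 85/3) = 23845*(488/3) = 11636360/3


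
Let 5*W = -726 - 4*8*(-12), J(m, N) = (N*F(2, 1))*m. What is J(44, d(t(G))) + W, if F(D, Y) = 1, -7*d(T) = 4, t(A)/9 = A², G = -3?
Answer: -3274/35 ≈ -93.543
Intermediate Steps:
t(A) = 9*A²
d(T) = -4/7 (d(T) = -⅐*4 = -4/7)
J(m, N) = N*m (J(m, N) = (N*1)*m = N*m)
W = -342/5 (W = (-726 - 4*8*(-12))/5 = (-726 - 32*(-12))/5 = (-726 + 384)/5 = (⅕)*(-342) = -342/5 ≈ -68.400)
J(44, d(t(G))) + W = -4/7*44 - 342/5 = -176/7 - 342/5 = -3274/35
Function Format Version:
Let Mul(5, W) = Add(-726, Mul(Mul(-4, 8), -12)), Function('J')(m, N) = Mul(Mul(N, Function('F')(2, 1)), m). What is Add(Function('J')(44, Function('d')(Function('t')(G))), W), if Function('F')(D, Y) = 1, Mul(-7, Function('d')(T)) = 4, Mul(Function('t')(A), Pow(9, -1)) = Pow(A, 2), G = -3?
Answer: Rational(-3274, 35) ≈ -93.543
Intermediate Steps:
Function('t')(A) = Mul(9, Pow(A, 2))
Function('d')(T) = Rational(-4, 7) (Function('d')(T) = Mul(Rational(-1, 7), 4) = Rational(-4, 7))
Function('J')(m, N) = Mul(N, m) (Function('J')(m, N) = Mul(Mul(N, 1), m) = Mul(N, m))
W = Rational(-342, 5) (W = Mul(Rational(1, 5), Add(-726, Mul(Mul(-4, 8), -12))) = Mul(Rational(1, 5), Add(-726, Mul(-32, -12))) = Mul(Rational(1, 5), Add(-726, 384)) = Mul(Rational(1, 5), -342) = Rational(-342, 5) ≈ -68.400)
Add(Function('J')(44, Function('d')(Function('t')(G))), W) = Add(Mul(Rational(-4, 7), 44), Rational(-342, 5)) = Add(Rational(-176, 7), Rational(-342, 5)) = Rational(-3274, 35)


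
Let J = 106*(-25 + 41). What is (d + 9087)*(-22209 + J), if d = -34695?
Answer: 525296904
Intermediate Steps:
J = 1696 (J = 106*16 = 1696)
(d + 9087)*(-22209 + J) = (-34695 + 9087)*(-22209 + 1696) = -25608*(-20513) = 525296904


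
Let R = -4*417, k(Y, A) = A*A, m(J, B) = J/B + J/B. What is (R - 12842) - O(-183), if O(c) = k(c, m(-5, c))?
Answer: -485925490/33489 ≈ -14510.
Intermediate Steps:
m(J, B) = 2*J/B
k(Y, A) = A**2
O(c) = 100/c**2 (O(c) = (2*(-5)/c)**2 = (-10/c)**2 = 100/c**2)
R = -1668
(R - 12842) - O(-183) = (-1668 - 12842) - 100/(-183)**2 = -14510 - 100/33489 = -485925490/33489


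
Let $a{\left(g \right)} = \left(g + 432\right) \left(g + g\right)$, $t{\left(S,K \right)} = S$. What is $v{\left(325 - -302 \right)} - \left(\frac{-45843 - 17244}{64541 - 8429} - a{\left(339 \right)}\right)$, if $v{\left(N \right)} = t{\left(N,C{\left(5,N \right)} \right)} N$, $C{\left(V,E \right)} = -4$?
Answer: $\frac{17130397397}{18704} \approx 9.1587 \cdot 10^{5}$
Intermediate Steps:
$a{\left(g \right)} = 2 g \left(432 + g\right)$ ($a{\left(g \right)} = \left(432 + g\right) 2 g = 2 g \left(432 + g\right)$)
$v{\left(N \right)} = N^{2}$ ($v{\left(N \right)} = N N = N^{2}$)
$v{\left(325 - -302 \right)} - \left(\frac{-45843 - 17244}{64541 - 8429} - a{\left(339 \right)}\right) = \left(325 - -302\right)^{2} - \left(\frac{-45843 - 17244}{64541 - 8429} - 2 \cdot 339 \left(432 + 339\right)\right) = \left(325 + 302\right)^{2} - \left(- \frac{63087}{56112} - 2 \cdot 339 \cdot 771\right) = 627^{2} - \left(\left(-63087\right) \frac{1}{56112} - 522738\right) = 393129 - \left(- \frac{21029}{18704} - 522738\right) = 393129 - - \frac{9777312581}{18704} = 393129 + \frac{9777312581}{18704} = \frac{17130397397}{18704}$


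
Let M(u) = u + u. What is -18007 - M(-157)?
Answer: -17693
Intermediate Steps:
M(u) = 2*u
-18007 - M(-157) = -18007 - 2*(-157) = -18007 - 1*(-314) = -18007 + 314 = -17693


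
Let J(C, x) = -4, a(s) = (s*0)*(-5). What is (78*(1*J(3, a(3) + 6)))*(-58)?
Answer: 18096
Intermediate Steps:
a(s) = 0 (a(s) = 0*(-5) = 0)
(78*(1*J(3, a(3) + 6)))*(-58) = (78*(1*(-4)))*(-58) = (78*(-4))*(-58) = -312*(-58) = 18096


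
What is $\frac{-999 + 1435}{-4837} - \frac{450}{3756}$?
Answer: $- \frac{635711}{3027962} \approx -0.20995$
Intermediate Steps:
$\frac{-999 + 1435}{-4837} - \frac{450}{3756} = 436 \left(- \frac{1}{4837}\right) - \frac{75}{626} = - \frac{436}{4837} - \frac{75}{626} = - \frac{635711}{3027962}$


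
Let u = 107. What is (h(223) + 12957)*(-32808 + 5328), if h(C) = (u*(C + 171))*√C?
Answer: -356058360 - 1158501840*√223 ≈ -1.7656e+10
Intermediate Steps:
h(C) = √C*(18297 + 107*C) (h(C) = (107*(C + 171))*√C = (107*(171 + C))*√C = (18297 + 107*C)*√C = √C*(18297 + 107*C))
(h(223) + 12957)*(-32808 + 5328) = (107*√223*(171 + 223) + 12957)*(-32808 + 5328) = (107*√223*394 + 12957)*(-27480) = (42158*√223 + 12957)*(-27480) = (12957 + 42158*√223)*(-27480) = -356058360 - 1158501840*√223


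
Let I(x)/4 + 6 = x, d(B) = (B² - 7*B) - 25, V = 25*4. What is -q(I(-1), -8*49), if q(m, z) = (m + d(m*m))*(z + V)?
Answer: 177861580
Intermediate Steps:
V = 100
d(B) = -25 + B² - 7*B
I(x) = -24 + 4*x
q(m, z) = (100 + z)*(-25 + m + m⁴ - 7*m²) (q(m, z) = (m + (-25 + (m*m)² - 7*m*m))*(z + 100) = (m + (-25 + (m²)² - 7*m²))*(100 + z) = (m + (-25 + m⁴ - 7*m²))*(100 + z) = (-25 + m + m⁴ - 7*m²)*(100 + z) = (100 + z)*(-25 + m + m⁴ - 7*m²))
-q(I(-1), -8*49) = -(-2500 - 700*(-24 + 4*(-1))² + 100*(-24 + 4*(-1)) + 100*(-24 + 4*(-1))⁴ + (-24 + 4*(-1))*(-8*49) - (-8*49)*(25 - (-24 + 4*(-1))⁴ + 7*(-24 + 4*(-1))²)) = -(-2500 - 700*(-24 - 4)² + 100*(-24 - 4) + 100*(-24 - 4)⁴ + (-24 - 4)*(-392) - 1*(-392)*(25 - (-24 - 4)⁴ + 7*(-24 - 4)²)) = -(-2500 - 700*(-28)² + 100*(-28) + 100*(-28)⁴ - 28*(-392) - 1*(-392)*(25 - 1*(-28)⁴ + 7*(-28)²)) = -(-2500 - 700*784 - 2800 + 100*614656 + 10976 - 1*(-392)*(25 - 1*614656 + 7*784)) = -(-2500 - 548800 - 2800 + 61465600 + 10976 - 1*(-392)*(25 - 614656 + 5488)) = -(-2500 - 548800 - 2800 + 61465600 + 10976 - 1*(-392)*(-609143)) = -(-2500 - 548800 - 2800 + 61465600 + 10976 - 238784056) = -1*(-177861580) = 177861580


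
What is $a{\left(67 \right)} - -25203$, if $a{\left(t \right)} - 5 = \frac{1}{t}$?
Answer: $\frac{1688937}{67} \approx 25208.0$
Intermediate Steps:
$a{\left(t \right)} = 5 + \frac{1}{t}$
$a{\left(67 \right)} - -25203 = \left(5 + \frac{1}{67}\right) - -25203 = \left(5 + \frac{1}{67}\right) + 25203 = \frac{336}{67} + 25203 = \frac{1688937}{67}$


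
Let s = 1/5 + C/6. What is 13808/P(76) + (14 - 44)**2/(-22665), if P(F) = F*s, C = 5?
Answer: 156443820/889979 ≈ 175.78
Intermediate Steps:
s = 31/30 (s = 1/5 + 5/6 = 31/30 ≈ 1.0333)
P(F) = 31*F/30 (P(F) = F*(31/30) = 31*F/30)
13808/P(76) + (14 - 44)**2/(-22665) = 13808/(((31/30)*76)) + (14 - 44)**2/(-22665) = 13808/(1178/15) + (-30)**2*(-1/22665) = 13808*(15/1178) + 900*(-1/22665) = 103560/589 - 60/1511 = 156443820/889979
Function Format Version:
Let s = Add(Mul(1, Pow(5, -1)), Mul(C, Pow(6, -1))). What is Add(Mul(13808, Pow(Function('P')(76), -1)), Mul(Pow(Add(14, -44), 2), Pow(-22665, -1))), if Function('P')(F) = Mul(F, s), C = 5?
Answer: Rational(156443820, 889979) ≈ 175.78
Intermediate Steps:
s = Rational(31, 30) (s = Add(Mul(1, Pow(5, -1)), Mul(5, Pow(6, -1))) = Add(Mul(1, Rational(1, 5)), Mul(5, Rational(1, 6))) = Add(Rational(1, 5), Rational(5, 6)) = Rational(31, 30) ≈ 1.0333)
Function('P')(F) = Mul(Rational(31, 30), F) (Function('P')(F) = Mul(F, Rational(31, 30)) = Mul(Rational(31, 30), F))
Add(Mul(13808, Pow(Function('P')(76), -1)), Mul(Pow(Add(14, -44), 2), Pow(-22665, -1))) = Add(Mul(13808, Pow(Mul(Rational(31, 30), 76), -1)), Mul(Pow(Add(14, -44), 2), Pow(-22665, -1))) = Add(Mul(13808, Pow(Rational(1178, 15), -1)), Mul(Pow(-30, 2), Rational(-1, 22665))) = Add(Mul(13808, Rational(15, 1178)), Mul(900, Rational(-1, 22665))) = Add(Rational(103560, 589), Rational(-60, 1511)) = Rational(156443820, 889979)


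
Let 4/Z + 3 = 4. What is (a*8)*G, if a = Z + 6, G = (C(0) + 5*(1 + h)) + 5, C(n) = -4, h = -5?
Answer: -1520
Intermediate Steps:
G = -19 (G = (-4 + 5*(1 - 5)) + 5 = (-4 + 5*(-4)) + 5 = (-4 - 20) + 5 = -24 + 5 = -19)
Z = 4 (Z = 4/(-3 + 4) = 4/1 = 4*1 = 4)
a = 10 (a = 4 + 6 = 10)
(a*8)*G = (10*8)*(-19) = 80*(-19) = -1520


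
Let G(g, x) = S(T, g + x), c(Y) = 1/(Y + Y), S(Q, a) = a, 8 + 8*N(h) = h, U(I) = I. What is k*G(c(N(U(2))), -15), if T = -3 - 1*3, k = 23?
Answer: -1081/3 ≈ -360.33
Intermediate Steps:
N(h) = -1 + h/8
T = -6 (T = -3 - 3 = -6)
c(Y) = 1/(2*Y)
G(g, x) = g + x
k*G(c(N(U(2))), -15) = 23*(1/(2*(-1 + (⅛)*2)) - 15) = 23*(1/(2*(-1 + ¼)) - 15) = 23*(1/(2*(-¾)) - 15) = 23*((½)*(-4/3) - 15) = 23*(-⅔ - 15) = 23*(-47/3) = -1081/3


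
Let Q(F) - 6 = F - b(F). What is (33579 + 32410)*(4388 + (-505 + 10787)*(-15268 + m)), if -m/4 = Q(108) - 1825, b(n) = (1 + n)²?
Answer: 26529596471532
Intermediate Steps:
Q(F) = 6 + F - (1 + F)² (Q(F) = 6 + (F - (1 + F)²) = 6 + F - (1 + F)²)
m = 54368 (m = -4*((5 - 1*108 - 1*108²) - 1825) = -4*((5 - 108 - 1*11664) - 1825) = -4*((5 - 108 - 11664) - 1825) = -4*(-11767 - 1825) = -4*(-13592) = 54368)
(33579 + 32410)*(4388 + (-505 + 10787)*(-15268 + m)) = (33579 + 32410)*(4388 + (-505 + 10787)*(-15268 + 54368)) = 65989*(4388 + 10282*39100) = 65989*(4388 + 402026200) = 65989*402030588 = 26529596471532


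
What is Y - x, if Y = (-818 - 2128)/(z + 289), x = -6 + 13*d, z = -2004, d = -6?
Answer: 147006/1715 ≈ 85.718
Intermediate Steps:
x = -84 (x = -6 + 13*(-6) = -6 - 78 = -84)
Y = 2946/1715 (Y = (-818 - 2128)/(-2004 + 289) = -2946/(-1715) = -2946*(-1/1715) = 2946/1715 ≈ 1.7178)
Y - x = 2946/1715 - 1*(-84) = 2946/1715 + 84 = 147006/1715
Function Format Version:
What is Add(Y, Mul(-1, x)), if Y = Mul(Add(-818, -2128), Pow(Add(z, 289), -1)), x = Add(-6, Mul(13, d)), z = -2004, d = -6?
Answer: Rational(147006, 1715) ≈ 85.718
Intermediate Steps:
x = -84 (x = Add(-6, Mul(13, -6)) = Add(-6, -78) = -84)
Y = Rational(2946, 1715) (Y = Mul(Add(-818, -2128), Pow(Add(-2004, 289), -1)) = Mul(-2946, Pow(-1715, -1)) = Mul(-2946, Rational(-1, 1715)) = Rational(2946, 1715) ≈ 1.7178)
Add(Y, Mul(-1, x)) = Add(Rational(2946, 1715), Mul(-1, -84)) = Add(Rational(2946, 1715), 84) = Rational(147006, 1715)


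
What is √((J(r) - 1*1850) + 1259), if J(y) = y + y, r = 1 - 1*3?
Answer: I*√595 ≈ 24.393*I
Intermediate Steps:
r = -2 (r = 1 - 3 = -2)
J(y) = 2*y
√((J(r) - 1*1850) + 1259) = √((2*(-2) - 1*1850) + 1259) = √((-4 - 1850) + 1259) = √(-1854 + 1259) = √(-595) = I*√595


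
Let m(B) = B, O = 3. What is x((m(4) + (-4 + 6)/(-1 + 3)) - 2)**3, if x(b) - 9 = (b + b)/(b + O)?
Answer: 1000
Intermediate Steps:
x(b) = 9 + 2*b/(3 + b) (x(b) = 9 + (b + b)/(b + 3) = 9 + (2*b)/(3 + b) = 9 + 2*b/(3 + b))
x((m(4) + (-4 + 6)/(-1 + 3)) - 2)**3 = ((27 + 11*((4 + (-4 + 6)/(-1 + 3)) - 2))/(3 + ((4 + (-4 + 6)/(-1 + 3)) - 2)))**3 = ((27 + 11*((4 + 2/2) - 2))/(3 + ((4 + 2/2) - 2)))**3 = ((27 + 11*((4 + 2*(1/2)) - 2))/(3 + ((4 + 2*(1/2)) - 2)))**3 = ((27 + 11*((4 + 1) - 2))/(3 + ((4 + 1) - 2)))**3 = ((27 + 11*(5 - 2))/(3 + (5 - 2)))**3 = ((27 + 11*3)/(3 + 3))**3 = ((27 + 33)/6)**3 = ((1/6)*60)**3 = 10**3 = 1000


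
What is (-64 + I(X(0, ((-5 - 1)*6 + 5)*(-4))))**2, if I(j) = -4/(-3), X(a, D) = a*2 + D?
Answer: 35344/9 ≈ 3927.1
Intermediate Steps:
X(a, D) = D + 2*a (X(a, D) = 2*a + D = D + 2*a)
I(j) = 4/3 (I(j) = -4*(-1/3) = 4/3)
(-64 + I(X(0, ((-5 - 1)*6 + 5)*(-4))))**2 = (-64 + 4/3)**2 = (-188/3)**2 = 35344/9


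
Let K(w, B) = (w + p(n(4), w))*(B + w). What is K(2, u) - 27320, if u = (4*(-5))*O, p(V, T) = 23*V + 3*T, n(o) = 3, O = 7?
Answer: -37946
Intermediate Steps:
p(V, T) = 3*T + 23*V
u = -140 (u = (4*(-5))*7 = -20*7 = -140)
K(w, B) = (69 + 4*w)*(B + w) (K(w, B) = (w + (3*w + 23*3))*(B + w) = (w + (3*w + 69))*(B + w) = (w + (69 + 3*w))*(B + w) = (69 + 4*w)*(B + w))
K(2, u) - 27320 = (4*2² + 69*(-140) + 69*2 + 4*(-140)*2) - 27320 = (4*4 - 9660 + 138 - 1120) - 27320 = (16 - 9660 + 138 - 1120) - 27320 = -10626 - 27320 = -37946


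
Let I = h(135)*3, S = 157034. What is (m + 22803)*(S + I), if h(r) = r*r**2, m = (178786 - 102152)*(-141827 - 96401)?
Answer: -137619206862300091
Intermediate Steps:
m = -18256364552 (m = 76634*(-238228) = -18256364552)
h(r) = r**3
I = 7381125 (I = 135**3*3 = 2460375*3 = 7381125)
(m + 22803)*(S + I) = (-18256364552 + 22803)*(157034 + 7381125) = -18256341749*7538159 = -137619206862300091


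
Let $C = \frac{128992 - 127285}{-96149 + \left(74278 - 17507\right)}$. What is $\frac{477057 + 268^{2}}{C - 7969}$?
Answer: $- \frac{7204612006}{104601663} \approx -68.877$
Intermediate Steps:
$C = - \frac{569}{13126}$ ($C = \frac{1707}{-96149 + \left(74278 - 17507\right)} = \frac{1707}{-96149 + 56771} = \frac{1707}{-39378} = 1707 \left(- \frac{1}{39378}\right) = - \frac{569}{13126} \approx -0.043349$)
$\frac{477057 + 268^{2}}{C - 7969} = \frac{477057 + 268^{2}}{- \frac{569}{13126} - 7969} = \frac{477057 + 71824}{- \frac{104601663}{13126}} = 548881 \left(- \frac{13126}{104601663}\right) = - \frac{7204612006}{104601663}$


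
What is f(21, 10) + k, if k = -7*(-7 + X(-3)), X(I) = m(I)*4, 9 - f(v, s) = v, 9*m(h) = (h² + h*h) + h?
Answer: -29/3 ≈ -9.6667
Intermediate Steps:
m(h) = h/9 + 2*h²/9 (m(h) = ((h² + h*h) + h)/9 = ((h² + h²) + h)/9 = (2*h² + h)/9 = (h + 2*h²)/9 = h/9 + 2*h²/9)
f(v, s) = 9 - v
X(I) = 4*I*(1 + 2*I)/9 (X(I) = (I*(1 + 2*I)/9)*4 = 4*I*(1 + 2*I)/9)
k = 7/3 (k = -7*(-7 + (4/9)*(-3)*(1 + 2*(-3))) = -7*(-7 + (4/9)*(-3)*(1 - 6)) = -7*(-7 + (4/9)*(-3)*(-5)) = -7*(-7 + 20/3) = -7*(-⅓) = 7/3 ≈ 2.3333)
f(21, 10) + k = (9 - 1*21) + 7/3 = (9 - 21) + 7/3 = -12 + 7/3 = -29/3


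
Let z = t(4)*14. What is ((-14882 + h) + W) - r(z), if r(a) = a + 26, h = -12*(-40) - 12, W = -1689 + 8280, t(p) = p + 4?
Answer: -7961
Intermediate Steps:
t(p) = 4 + p
W = 6591
z = 112 (z = (4 + 4)*14 = 8*14 = 112)
h = 468 (h = 480 - 12 = 468)
r(a) = 26 + a
((-14882 + h) + W) - r(z) = ((-14882 + 468) + 6591) - (26 + 112) = (-14414 + 6591) - 1*138 = -7823 - 138 = -7961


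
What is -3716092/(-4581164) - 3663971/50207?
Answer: -4149669552800/57501625237 ≈ -72.166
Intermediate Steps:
-3716092/(-4581164) - 3663971/50207 = -3716092*(-1/4581164) - 3663971*1/50207 = 929023/1145291 - 3663971/50207 = -4149669552800/57501625237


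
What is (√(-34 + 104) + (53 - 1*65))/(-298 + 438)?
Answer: -3/35 + √70/140 ≈ -0.025953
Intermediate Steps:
(√(-34 + 104) + (53 - 1*65))/(-298 + 438) = (√70 + (53 - 65))/140 = (√70 - 12)*(1/140) = (-12 + √70)*(1/140) = -3/35 + √70/140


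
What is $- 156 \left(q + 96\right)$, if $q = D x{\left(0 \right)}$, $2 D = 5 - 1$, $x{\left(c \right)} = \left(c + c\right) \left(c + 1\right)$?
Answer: $-14976$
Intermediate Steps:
$x{\left(c \right)} = 2 c \left(1 + c\right)$
$D = 2$ ($D = \frac{5 - 1}{2} = \frac{1}{2} \cdot 4 = 2$)
$q = 0$ ($q = 2 \cdot 2 \cdot 0 \left(1 + 0\right) = 2 \cdot 2 \cdot 0 \cdot 1 = 2 \cdot 0 = 0$)
$- 156 \left(q + 96\right) = - 156 \left(0 + 96\right) = \left(-156\right) 96 = -14976$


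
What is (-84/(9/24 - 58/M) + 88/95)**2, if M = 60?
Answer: 929002967104/45495025 ≈ 20420.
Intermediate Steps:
(-84/(9/24 - 58/M) + 88/95)**2 = (-84/(9/24 - 58/60) + 88/95)**2 = (-84/(9*(1/24) - 58*1/60) + 88*(1/95))**2 = (-84/(3/8 - 29/30) + 88/95)**2 = (-84/(-71/120) + 88/95)**2 = (-84*(-120/71) + 88/95)**2 = (10080/71 + 88/95)**2 = (963848/6745)**2 = 929002967104/45495025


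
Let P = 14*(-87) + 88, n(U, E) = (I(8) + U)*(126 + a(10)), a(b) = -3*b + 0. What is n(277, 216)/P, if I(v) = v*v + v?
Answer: -16752/565 ≈ -29.650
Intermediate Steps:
I(v) = v + v² (I(v) = v² + v = v + v²)
a(b) = -3*b
n(U, E) = 6912 + 96*U (n(U, E) = (8*(1 + 8) + U)*(126 - 3*10) = (8*9 + U)*(126 - 30) = (72 + U)*96 = 6912 + 96*U)
P = -1130 (P = -1218 + 88 = -1130)
n(277, 216)/P = (6912 + 96*277)/(-1130) = (6912 + 26592)*(-1/1130) = 33504*(-1/1130) = -16752/565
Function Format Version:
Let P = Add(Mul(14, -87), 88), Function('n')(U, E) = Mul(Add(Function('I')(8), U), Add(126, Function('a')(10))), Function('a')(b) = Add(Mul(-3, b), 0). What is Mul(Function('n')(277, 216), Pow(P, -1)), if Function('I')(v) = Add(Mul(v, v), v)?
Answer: Rational(-16752, 565) ≈ -29.650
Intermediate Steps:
Function('I')(v) = Add(v, Pow(v, 2)) (Function('I')(v) = Add(Pow(v, 2), v) = Add(v, Pow(v, 2)))
Function('a')(b) = Mul(-3, b)
Function('n')(U, E) = Add(6912, Mul(96, U)) (Function('n')(U, E) = Mul(Add(Mul(8, Add(1, 8)), U), Add(126, Mul(-3, 10))) = Mul(Add(Mul(8, 9), U), Add(126, -30)) = Mul(Add(72, U), 96) = Add(6912, Mul(96, U)))
P = -1130 (P = Add(-1218, 88) = -1130)
Mul(Function('n')(277, 216), Pow(P, -1)) = Mul(Add(6912, Mul(96, 277)), Pow(-1130, -1)) = Mul(Add(6912, 26592), Rational(-1, 1130)) = Mul(33504, Rational(-1, 1130)) = Rational(-16752, 565)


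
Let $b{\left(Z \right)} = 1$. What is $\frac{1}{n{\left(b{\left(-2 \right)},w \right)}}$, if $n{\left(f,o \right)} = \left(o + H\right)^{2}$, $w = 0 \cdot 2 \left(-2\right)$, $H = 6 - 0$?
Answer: $\frac{1}{36} \approx 0.027778$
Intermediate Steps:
$H = 6$ ($H = 6 + 0 = 6$)
$w = 0$ ($w = 0 \left(-2\right) = 0$)
$n{\left(f,o \right)} = \left(6 + o\right)^{2}$ ($n{\left(f,o \right)} = \left(o + 6\right)^{2} = \left(6 + o\right)^{2}$)
$\frac{1}{n{\left(b{\left(-2 \right)},w \right)}} = \frac{1}{\left(6 + 0\right)^{2}} = \frac{1}{6^{2}} = \frac{1}{36}$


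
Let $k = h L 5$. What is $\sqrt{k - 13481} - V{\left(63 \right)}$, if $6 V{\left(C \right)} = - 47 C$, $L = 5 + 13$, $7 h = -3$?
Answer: $\frac{987}{2} + \frac{i \sqrt{662459}}{7} \approx 493.5 + 116.27 i$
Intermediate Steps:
$h = - \frac{3}{7}$ ($h = \frac{1}{7} \left(-3\right) = - \frac{3}{7} \approx -0.42857$)
$L = 18$
$V{\left(C \right)} = - \frac{47 C}{6}$ ($V{\left(C \right)} = \frac{\left(-47\right) C}{6} = - \frac{47 C}{6}$)
$k = - \frac{270}{7}$ ($k = \left(- \frac{3}{7}\right) 18 \cdot 5 = \left(- \frac{54}{7}\right) 5 = - \frac{270}{7} \approx -38.571$)
$\sqrt{k - 13481} - V{\left(63 \right)} = \sqrt{- \frac{270}{7} - 13481} - \left(- \frac{47}{6}\right) 63 = \sqrt{- \frac{94637}{7}} - - \frac{987}{2} = \frac{i \sqrt{662459}}{7} + \frac{987}{2} = \frac{987}{2} + \frac{i \sqrt{662459}}{7}$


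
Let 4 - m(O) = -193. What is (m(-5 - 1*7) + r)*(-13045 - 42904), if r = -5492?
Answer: 296249955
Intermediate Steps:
m(O) = 197 (m(O) = 4 - 1*(-193) = 4 + 193 = 197)
(m(-5 - 1*7) + r)*(-13045 - 42904) = (197 - 5492)*(-13045 - 42904) = -5295*(-55949) = 296249955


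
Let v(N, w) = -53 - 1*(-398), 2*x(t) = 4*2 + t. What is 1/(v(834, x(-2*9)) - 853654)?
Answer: -1/853309 ≈ -1.1719e-6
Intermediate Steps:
x(t) = 4 + t/2 (x(t) = (4*2 + t)/2 = (8 + t)/2 = 4 + t/2)
v(N, w) = 345 (v(N, w) = -53 + 398 = 345)
1/(v(834, x(-2*9)) - 853654) = 1/(345 - 853654) = 1/(-853309) = -1/853309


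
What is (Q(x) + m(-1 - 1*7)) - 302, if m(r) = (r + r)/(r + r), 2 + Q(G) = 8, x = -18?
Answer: -295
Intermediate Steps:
Q(G) = 6 (Q(G) = -2 + 8 = 6)
m(r) = 1 (m(r) = (2*r)/((2*r)) = (2*r)*(1/(2*r)) = 1)
(Q(x) + m(-1 - 1*7)) - 302 = (6 + 1) - 302 = 7 - 302 = -295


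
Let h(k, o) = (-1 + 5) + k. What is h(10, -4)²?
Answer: 196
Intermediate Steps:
h(k, o) = 4 + k
h(10, -4)² = (4 + 10)² = 14² = 196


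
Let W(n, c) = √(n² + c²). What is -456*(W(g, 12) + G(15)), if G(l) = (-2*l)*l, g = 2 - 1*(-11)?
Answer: 205200 - 456*√313 ≈ 1.9713e+5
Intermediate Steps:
g = 13 (g = 2 + 11 = 13)
W(n, c) = √(c² + n²)
G(l) = -2*l²
-456*(W(g, 12) + G(15)) = -456*(√(12² + 13²) - 2*15²) = -456*(√(144 + 169) - 2*225) = -456*(√313 - 450) = -456*(-450 + √313) = 205200 - 456*√313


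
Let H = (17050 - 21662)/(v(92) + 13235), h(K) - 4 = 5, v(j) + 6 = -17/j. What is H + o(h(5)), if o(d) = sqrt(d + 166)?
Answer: -424304/1217051 + 5*sqrt(7) ≈ 12.880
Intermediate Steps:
v(j) = -6 - 17/j
h(K) = 9 (h(K) = 4 + 5 = 9)
o(d) = sqrt(166 + d)
H = -424304/1217051 (H = (17050 - 21662)/((-6 - 17/92) + 13235) = -4612/((-6 - 17*1/92) + 13235) = -4612/((-6 - 17/92) + 13235) = -4612/(-569/92 + 13235) = -4612/1217051/92 = -4612*92/1217051 = -424304/1217051 ≈ -0.34863)
H + o(h(5)) = -424304/1217051 + sqrt(166 + 9) = -424304/1217051 + sqrt(175) = -424304/1217051 + 5*sqrt(7)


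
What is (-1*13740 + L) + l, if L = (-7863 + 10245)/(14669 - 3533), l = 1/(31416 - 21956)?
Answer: -60309966231/4389440 ≈ -13740.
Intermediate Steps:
l = 1/9460 ≈ 0.00010571
L = 397/1856 (L = 2382/11136 = 2382*(1/11136) = 397/1856 ≈ 0.21390)
(-1*13740 + L) + l = (-1*13740 + 397/1856) + 1/9460 = (-13740 + 397/1856) + 1/9460 = -25501043/1856 + 1/9460 = -60309966231/4389440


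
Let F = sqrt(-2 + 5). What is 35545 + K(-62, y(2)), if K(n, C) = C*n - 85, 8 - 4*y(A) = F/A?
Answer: 35336 + 31*sqrt(3)/4 ≈ 35349.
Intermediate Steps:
F = sqrt(3) ≈ 1.7320
y(A) = 2 - sqrt(3)/(4*A)
K(n, C) = -85 + C*n
35545 + K(-62, y(2)) = 35545 + (-85 + (2 - 1/4*sqrt(3)/2)*(-62)) = 35545 + (-85 + (2 - 1/4*sqrt(3)*1/2)*(-62)) = 35545 + (-85 + (2 - sqrt(3)/8)*(-62)) = 35545 + (-85 + (-124 + 31*sqrt(3)/4)) = 35545 + (-209 + 31*sqrt(3)/4) = 35336 + 31*sqrt(3)/4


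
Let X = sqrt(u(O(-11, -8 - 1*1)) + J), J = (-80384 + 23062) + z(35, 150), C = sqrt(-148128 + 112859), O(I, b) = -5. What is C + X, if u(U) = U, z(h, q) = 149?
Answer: I*(sqrt(35269) + sqrt(57178)) ≈ 426.92*I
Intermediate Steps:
C = I*sqrt(35269) (C = sqrt(-35269) = I*sqrt(35269) ≈ 187.8*I)
J = -57173 (J = (-80384 + 23062) + 149 = -57322 + 149 = -57173)
X = I*sqrt(57178) (X = sqrt(-5 - 57173) = sqrt(-57178) = I*sqrt(57178) ≈ 239.12*I)
C + X = I*sqrt(35269) + I*sqrt(57178)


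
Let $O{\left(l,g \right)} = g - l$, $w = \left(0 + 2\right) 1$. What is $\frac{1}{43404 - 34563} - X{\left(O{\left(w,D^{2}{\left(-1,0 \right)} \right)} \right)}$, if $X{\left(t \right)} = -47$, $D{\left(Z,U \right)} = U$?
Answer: $\frac{415528}{8841} \approx 47.0$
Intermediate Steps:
$w = 2$ ($w = 2 \cdot 1 = 2$)
$\frac{1}{43404 - 34563} - X{\left(O{\left(w,D^{2}{\left(-1,0 \right)} \right)} \right)} = \frac{1}{43404 - 34563} - -47 = \frac{1}{8841} + 47 = \frac{415528}{8841}$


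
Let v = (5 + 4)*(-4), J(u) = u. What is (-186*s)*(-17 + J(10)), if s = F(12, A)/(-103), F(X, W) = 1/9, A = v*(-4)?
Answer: -434/309 ≈ -1.4045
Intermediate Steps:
v = -36 (v = 9*(-4) = -36)
A = 144 (A = -36*(-4) = 144)
F(X, W) = ⅑
s = -1/927 (s = (⅑)/(-103) = (⅑)*(-1/103) = -1/927 ≈ -0.0010787)
(-186*s)*(-17 + J(10)) = (-186*(-1/927))*(-17 + 10) = (62/309)*(-7) = -434/309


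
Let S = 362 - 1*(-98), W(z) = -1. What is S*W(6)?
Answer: -460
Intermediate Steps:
S = 460 (S = 362 + 98 = 460)
S*W(6) = 460*(-1) = -460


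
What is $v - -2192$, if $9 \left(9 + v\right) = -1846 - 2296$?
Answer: $\frac{15505}{9} \approx 1722.8$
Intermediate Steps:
$v = - \frac{4223}{9}$ ($v = -9 + \frac{-1846 - 2296}{9} = -9 + \frac{1}{9} \left(-4142\right) = -9 - \frac{4142}{9} = - \frac{4223}{9} \approx -469.22$)
$v - -2192 = - \frac{4223}{9} - -2192 = - \frac{4223}{9} + 2192 = \frac{15505}{9}$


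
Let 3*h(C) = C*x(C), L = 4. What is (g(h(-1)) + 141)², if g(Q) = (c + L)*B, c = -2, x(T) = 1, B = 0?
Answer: 19881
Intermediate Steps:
h(C) = C/3 (h(C) = (C*1)/3 = C/3)
g(Q) = 0 (g(Q) = (-2 + 4)*0 = 2*0 = 0)
(g(h(-1)) + 141)² = (0 + 141)² = 141² = 19881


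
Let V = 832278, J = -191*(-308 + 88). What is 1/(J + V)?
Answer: 1/874298 ≈ 1.1438e-6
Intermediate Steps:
J = 42020 (J = -191*(-220) = 42020)
1/(J + V) = 1/(42020 + 832278) = 1/874298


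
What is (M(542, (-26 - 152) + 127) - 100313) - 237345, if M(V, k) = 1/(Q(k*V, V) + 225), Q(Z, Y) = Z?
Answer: -9257569387/27417 ≈ -3.3766e+5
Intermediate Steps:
M(V, k) = 1/(225 + V*k) (M(V, k) = 1/(k*V + 225) = 1/(V*k + 225) = 1/(225 + V*k))
(M(542, (-26 - 152) + 127) - 100313) - 237345 = (1/(225 + 542*((-26 - 152) + 127)) - 100313) - 237345 = (1/(225 + 542*(-178 + 127)) - 100313) - 237345 = (1/(225 + 542*(-51)) - 100313) - 237345 = (1/(225 - 27642) - 100313) - 237345 = (1/(-27417) - 100313) - 237345 = (-1/27417 - 100313) - 237345 = -2750281522/27417 - 237345 = -9257569387/27417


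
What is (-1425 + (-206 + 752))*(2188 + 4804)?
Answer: -6145968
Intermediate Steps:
(-1425 + (-206 + 752))*(2188 + 4804) = (-1425 + 546)*6992 = -879*6992 = -6145968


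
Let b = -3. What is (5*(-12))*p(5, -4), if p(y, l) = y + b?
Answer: -120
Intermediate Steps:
p(y, l) = -3 + y (p(y, l) = y - 3 = -3 + y)
(5*(-12))*p(5, -4) = (5*(-12))*(-3 + 5) = -60*2 = -120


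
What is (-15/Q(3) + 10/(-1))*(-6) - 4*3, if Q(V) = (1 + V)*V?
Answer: 111/2 ≈ 55.500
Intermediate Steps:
Q(V) = V*(1 + V)
(-15/Q(3) + 10/(-1))*(-6) - 4*3 = (-15*1/(3*(1 + 3)) + 10/(-1))*(-6) - 4*3 = (-15/(3*4) + 10*(-1))*(-6) - 12 = (-15/12 - 10)*(-6) - 12 = (-15*1/12 - 10)*(-6) - 12 = (-5/4 - 10)*(-6) - 12 = -45/4*(-6) - 12 = 135/2 - 12 = 111/2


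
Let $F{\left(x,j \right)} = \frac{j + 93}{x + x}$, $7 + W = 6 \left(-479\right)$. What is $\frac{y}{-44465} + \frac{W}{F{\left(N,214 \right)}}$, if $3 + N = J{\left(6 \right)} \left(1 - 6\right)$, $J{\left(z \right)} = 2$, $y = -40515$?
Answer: $\frac{668626679}{2730151} \approx 244.9$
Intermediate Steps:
$W = -2881$ ($W = -7 + 6 \left(-479\right) = -7 - 2874 = -2881$)
$N = -13$ ($N = -3 + 2 \left(1 - 6\right) = -3 + 2 \left(-5\right) = -3 - 10 = -13$)
$F{\left(x,j \right)} = \frac{93 + j}{2 x}$
$\frac{y}{-44465} + \frac{W}{F{\left(N,214 \right)}} = - \frac{40515}{-44465} - \frac{2881}{\frac{1}{2} \frac{1}{-13} \left(93 + 214\right)} = \left(-40515\right) \left(- \frac{1}{44465}\right) - \frac{2881}{\frac{1}{2} \left(- \frac{1}{13}\right) 307} = \frac{8103}{8893} - \frac{2881}{- \frac{307}{26}} = \frac{8103}{8893} - - \frac{74906}{307} = \frac{8103}{8893} + \frac{74906}{307} = \frac{668626679}{2730151}$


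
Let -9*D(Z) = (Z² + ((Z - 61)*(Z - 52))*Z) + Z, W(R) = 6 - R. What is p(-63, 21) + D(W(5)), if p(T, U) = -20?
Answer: -3242/9 ≈ -360.22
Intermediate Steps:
D(Z) = -Z/9 - Z²/9 - Z*(-61 + Z)*(-52 + Z)/9 (D(Z) = -((Z² + ((Z - 61)*(Z - 52))*Z) + Z)/9 = -((Z² + ((-61 + Z)*(-52 + Z))*Z) + Z)/9 = -((Z² + Z*(-61 + Z)*(-52 + Z)) + Z)/9 = -(Z + Z² + Z*(-61 + Z)*(-52 + Z))/9 = -Z/9 - Z²/9 - Z*(-61 + Z)*(-52 + Z)/9)
p(-63, 21) + D(W(5)) = -20 + (6 - 1*5)*(-3173 - (6 - 1*5)² + 112*(6 - 1*5))/9 = -20 + (6 - 5)*(-3173 - (6 - 5)² + 112*(6 - 5))/9 = -20 + (⅑)*1*(-3173 - 1*1² + 112*1) = -20 + (⅑)*1*(-3173 - 1*1 + 112) = -20 + (⅑)*1*(-3173 - 1 + 112) = -20 + (⅑)*1*(-3062) = -20 - 3062/9 = -3242/9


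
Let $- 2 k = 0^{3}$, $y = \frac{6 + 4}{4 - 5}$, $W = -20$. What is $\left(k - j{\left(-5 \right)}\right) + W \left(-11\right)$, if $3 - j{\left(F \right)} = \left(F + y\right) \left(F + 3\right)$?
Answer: $247$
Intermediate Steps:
$y = -10$ ($y = \frac{10}{-1} = 10 \left(-1\right) = -10$)
$j{\left(F \right)} = 3 - \left(-10 + F\right) \left(3 + F\right)$ ($j{\left(F \right)} = 3 - \left(F - 10\right) \left(F + 3\right) = 3 - \left(-10 + F\right) \left(3 + F\right)$)
$k = 0$ ($k = - \frac{0^{3}}{2} = \left(- \frac{1}{2}\right) 0 = 0$)
$\left(k - j{\left(-5 \right)}\right) + W \left(-11\right) = \left(0 - \left(33 - \left(-5\right)^{2} + 7 \left(-5\right)\right)\right) - -220 = \left(0 - \left(33 - 25 - 35\right)\right) + 220 = \left(0 - -27\right) + 220 = \left(0 + 27\right) + 220 = 27 + 220 = 247$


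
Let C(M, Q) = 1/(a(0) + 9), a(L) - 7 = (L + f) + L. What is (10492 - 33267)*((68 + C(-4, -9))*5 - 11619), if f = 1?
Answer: 4366832950/17 ≈ 2.5687e+8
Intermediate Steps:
a(L) = 8 + 2*L (a(L) = 7 + ((L + 1) + L) = 7 + ((1 + L) + L) = 7 + (1 + 2*L) = 8 + 2*L)
C(M, Q) = 1/17 (C(M, Q) = 1/((8 + 2*0) + 9) = 1/((8 + 0) + 9) = 1/(8 + 9) = 1/17)
(10492 - 33267)*((68 + C(-4, -9))*5 - 11619) = (10492 - 33267)*((68 + 1/17)*5 - 11619) = -22775*((1157/17)*5 - 11619) = -22775*(5785/17 - 11619) = -22775*(-191738/17) = 4366832950/17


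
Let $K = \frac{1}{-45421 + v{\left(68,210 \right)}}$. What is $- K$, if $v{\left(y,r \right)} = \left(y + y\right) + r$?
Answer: $\frac{1}{45075} \approx 2.2185 \cdot 10^{-5}$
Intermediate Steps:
$v{\left(y,r \right)} = r + 2 y$ ($v{\left(y,r \right)} = 2 y + r = r + 2 y$)
$K = - \frac{1}{45075}$ ($K = \frac{1}{-45421 + \left(210 + 2 \cdot 68\right)} = \frac{1}{-45421 + \left(210 + 136\right)} = \frac{1}{-45421 + 346} = \frac{1}{-45075} = - \frac{1}{45075} \approx -2.2185 \cdot 10^{-5}$)
$- K = \left(-1\right) \left(- \frac{1}{45075}\right) = \frac{1}{45075}$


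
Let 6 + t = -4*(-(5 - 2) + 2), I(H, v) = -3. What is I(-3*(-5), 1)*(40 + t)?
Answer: -114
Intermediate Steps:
t = -2 (t = -6 - 4*(-(5 - 2) + 2) = -6 - 4*(-1*3 + 2) = -6 - 4*(-3 + 2) = -6 - 4*(-1) = -6 + 4 = -2)
I(-3*(-5), 1)*(40 + t) = -3*(40 - 2) = -3*38 = -114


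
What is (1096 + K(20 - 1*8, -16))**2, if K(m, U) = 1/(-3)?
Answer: 10804369/9 ≈ 1.2005e+6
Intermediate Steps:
K(m, U) = -1/3
(1096 + K(20 - 1*8, -16))**2 = (1096 - 1/3)**2 = (3287/3)**2 = 10804369/9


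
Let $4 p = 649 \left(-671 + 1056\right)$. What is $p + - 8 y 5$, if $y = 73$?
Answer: $\frac{238185}{4} \approx 59546.0$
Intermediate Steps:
$p = \frac{249865}{4}$ ($p = \frac{649 \left(-671 + 1056\right)}{4} = \frac{649 \cdot 385}{4} = \frac{1}{4} \cdot 249865 = \frac{249865}{4} \approx 62466.0$)
$p + - 8 y 5 = \frac{249865}{4} + \left(-8\right) 73 \cdot 5 = \frac{249865}{4} - 2920 = \frac{238185}{4}$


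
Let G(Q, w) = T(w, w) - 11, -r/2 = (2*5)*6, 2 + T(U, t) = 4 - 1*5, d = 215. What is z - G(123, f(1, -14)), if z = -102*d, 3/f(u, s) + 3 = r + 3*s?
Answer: -21916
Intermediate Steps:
T(U, t) = -3 (T(U, t) = -2 + (4 - 1*5) = -2 + (4 - 5) = -2 - 1 = -3)
r = -120 (r = -2*2*5*6 = -20*6 = -2*60 = -120)
f(u, s) = 3/(-123 + 3*s) (f(u, s) = 3/(-3 + (-120 + 3*s)) = 3/(-123 + 3*s))
G(Q, w) = -14 (G(Q, w) = -3 - 11 = -14)
z = -21930 (z = -102*215 = -21930)
z - G(123, f(1, -14)) = -21930 - 1*(-14) = -21930 + 14 = -21916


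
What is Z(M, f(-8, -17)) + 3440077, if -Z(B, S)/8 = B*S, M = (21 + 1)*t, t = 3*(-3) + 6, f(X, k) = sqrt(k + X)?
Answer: 3440077 + 2640*I ≈ 3.4401e+6 + 2640.0*I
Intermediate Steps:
f(X, k) = sqrt(X + k)
t = -3 (t = -9 + 6 = -3)
M = -66 (M = (21 + 1)*(-3) = 22*(-3) = -66)
Z(B, S) = -8*B*S
Z(M, f(-8, -17)) + 3440077 = -8*(-66)*sqrt(-8 - 17) + 3440077 = -8*(-66)*sqrt(-25) + 3440077 = -8*(-66)*5*I + 3440077 = 2640*I + 3440077 = 3440077 + 2640*I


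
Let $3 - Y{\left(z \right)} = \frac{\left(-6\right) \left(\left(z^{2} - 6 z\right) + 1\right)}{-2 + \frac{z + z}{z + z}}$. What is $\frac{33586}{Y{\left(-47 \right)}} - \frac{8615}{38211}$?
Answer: $- \frac{470713427}{190405413} \approx -2.4722$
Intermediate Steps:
$Y{\left(z \right)} = -3 - 6 z^{2} + 36 z$ ($Y{\left(z \right)} = 3 - \frac{\left(-6\right) \left(\left(z^{2} - 6 z\right) + 1\right)}{-2 + \frac{z + z}{z + z}} = 3 - \frac{\left(-6\right) \left(1 + z^{2} - 6 z\right)}{-2 + \frac{2 z}{2 z}} = 3 - \frac{-6 - 6 z^{2} + 36 z}{-2 + 2 z \frac{1}{2 z}} = 3 - \frac{-6 - 6 z^{2} + 36 z}{-2 + 1} = 3 - \frac{-6 - 6 z^{2} + 36 z}{-1} = 3 - \left(-6 - 6 z^{2} + 36 z\right) \left(-1\right) = 3 - \left(6 - 36 z + 6 z^{2}\right) = -3 - 6 z^{2} + 36 z$)
$\frac{33586}{Y{\left(-47 \right)}} - \frac{8615}{38211} = \frac{33586}{-3 - 6 \left(-47\right)^{2} + 36 \left(-47\right)} - \frac{8615}{38211} = \frac{33586}{-3 - 13254 - 1692} - \frac{8615}{38211} = \frac{33586}{-14949} - \frac{8615}{38211} = 33586 \left(- \frac{1}{14949}\right) - \frac{8615}{38211} = - \frac{33586}{14949} - \frac{8615}{38211} = - \frac{470713427}{190405413}$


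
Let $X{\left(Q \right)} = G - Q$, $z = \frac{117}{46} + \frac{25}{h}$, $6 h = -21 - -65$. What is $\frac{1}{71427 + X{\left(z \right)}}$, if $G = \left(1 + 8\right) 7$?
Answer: $\frac{253}{18085464} \approx 1.3989 \cdot 10^{-5}$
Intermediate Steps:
$h = \frac{22}{3}$ ($h = \frac{-21 - -65}{6} = \frac{-21 + 65}{6} = \frac{1}{6} \cdot 44 = \frac{22}{3} \approx 7.3333$)
$z = \frac{1506}{253}$ ($z = \frac{117}{46} + \frac{25}{\frac{22}{3}} = 117 \cdot \frac{1}{46} + 25 \cdot \frac{3}{22} = \frac{117}{46} + \frac{75}{22} = \frac{1506}{253} \approx 5.9526$)
$G = 63$ ($G = 9 \cdot 7 = 63$)
$X{\left(Q \right)} = 63 - Q$
$\frac{1}{71427 + X{\left(z \right)}} = \frac{1}{71427 + \left(63 - \frac{1506}{253}\right)} = \frac{1}{71427 + \frac{14433}{253}} = \frac{1}{\frac{18085464}{253}} = \frac{253}{18085464}$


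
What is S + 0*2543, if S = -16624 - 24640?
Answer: -41264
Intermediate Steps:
S = -41264
S + 0*2543 = -41264 + 0*2543 = -41264 + 0 = -41264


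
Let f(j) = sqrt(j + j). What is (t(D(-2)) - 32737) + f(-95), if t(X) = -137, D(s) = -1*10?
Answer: -32874 + I*sqrt(190) ≈ -32874.0 + 13.784*I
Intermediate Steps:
D(s) = -10
f(j) = sqrt(2)*sqrt(j) (f(j) = sqrt(2*j) = sqrt(2)*sqrt(j))
(t(D(-2)) - 32737) + f(-95) = (-137 - 32737) + sqrt(2)*sqrt(-95) = -32874 + sqrt(2)*(I*sqrt(95)) = -32874 + I*sqrt(190)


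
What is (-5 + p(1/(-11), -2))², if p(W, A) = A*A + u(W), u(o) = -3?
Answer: 16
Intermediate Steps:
p(W, A) = -3 + A² (p(W, A) = A*A - 3 = A² - 3 = -3 + A²)
(-5 + p(1/(-11), -2))² = (-5 + (-3 + (-2)²))² = (-5 + (-3 + 4))² = (-5 + 1)² = (-4)² = 16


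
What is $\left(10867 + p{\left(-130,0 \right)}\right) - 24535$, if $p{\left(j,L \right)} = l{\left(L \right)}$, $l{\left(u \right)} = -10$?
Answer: $-13678$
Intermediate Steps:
$p{\left(j,L \right)} = -10$
$\left(10867 + p{\left(-130,0 \right)}\right) - 24535 = \left(10867 - 10\right) - 24535 = 10857 - 24535 = -13678$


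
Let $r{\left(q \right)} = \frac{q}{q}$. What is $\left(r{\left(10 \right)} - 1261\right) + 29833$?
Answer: $28573$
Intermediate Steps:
$r{\left(q \right)} = 1$
$\left(r{\left(10 \right)} - 1261\right) + 29833 = \left(1 - 1261\right) + 29833 = -1260 + 29833 = 28573$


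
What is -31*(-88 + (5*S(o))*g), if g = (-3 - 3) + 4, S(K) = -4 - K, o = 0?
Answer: 1488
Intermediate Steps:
g = -2 (g = -6 + 4 = -2)
-31*(-88 + (5*S(o))*g) = -31*(-88 + (5*(-4 - 1*0))*(-2)) = -31*(-88 + (5*(-4 + 0))*(-2)) = -31*(-88 + (5*(-4))*(-2)) = -31*(-88 - 20*(-2)) = -31*(-88 + 40) = -31*(-48) = 1488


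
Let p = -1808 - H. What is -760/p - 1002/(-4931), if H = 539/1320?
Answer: 667150218/1070071379 ≈ 0.62346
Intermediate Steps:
H = 49/120 (H = 539*(1/1320) = 49/120 ≈ 0.40833)
p = -217009/120 (p = -1808 - 1*49/120 = -1808 - 49/120 = -217009/120 ≈ -1808.4)
-760/p - 1002/(-4931) = -760/(-217009/120) - 1002/(-4931) = -760*(-120/217009) - 1002*(-1/4931) = 91200/217009 + 1002/4931 = 667150218/1070071379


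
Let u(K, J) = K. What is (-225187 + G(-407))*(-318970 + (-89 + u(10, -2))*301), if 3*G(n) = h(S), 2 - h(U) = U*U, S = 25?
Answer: 231761389816/3 ≈ 7.7254e+10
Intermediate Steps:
h(U) = 2 - U**2 (h(U) = 2 - U*U = 2 - U**2)
G(n) = -623/3 (G(n) = (2 - 1*25**2)/3 = (2 - 1*625)/3 = (2 - 625)/3 = (1/3)*(-623) = -623/3)
(-225187 + G(-407))*(-318970 + (-89 + u(10, -2))*301) = (-225187 - 623/3)*(-318970 + (-89 + 10)*301) = -676184*(-318970 - 79*301)/3 = -676184*(-318970 - 23779)/3 = -676184/3*(-342749) = 231761389816/3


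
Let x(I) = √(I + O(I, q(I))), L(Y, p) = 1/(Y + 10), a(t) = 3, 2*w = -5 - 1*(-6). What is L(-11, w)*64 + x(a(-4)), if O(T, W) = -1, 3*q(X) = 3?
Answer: -64 + √2 ≈ -62.586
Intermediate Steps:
q(X) = 1 (q(X) = (⅓)*3 = 1)
w = ½ (w = (-5 - 1*(-6))/2 = (-5 + 6)/2 = (½)*1 = ½ ≈ 0.50000)
L(Y, p) = 1/(10 + Y)
x(I) = √(-1 + I) (x(I) = √(I - 1) = √(-1 + I))
L(-11, w)*64 + x(a(-4)) = 64/(10 - 11) + √(-1 + 3) = 64/(-1) + √2 = -1*64 + √2 = -64 + √2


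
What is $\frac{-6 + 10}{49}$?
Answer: $\frac{4}{49} \approx 0.081633$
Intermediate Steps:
$\frac{-6 + 10}{49} = \frac{1}{49} \cdot 4 = \frac{4}{49}$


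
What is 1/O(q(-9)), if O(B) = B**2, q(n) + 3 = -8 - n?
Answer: 1/4 ≈ 0.25000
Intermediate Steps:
q(n) = -11 - n (q(n) = -3 + (-8 - n) = -11 - n)
1/O(q(-9)) = 1/((-11 - 1*(-9))**2) = 1/((-11 + 9)**2) = 1/((-2)**2) = 1/4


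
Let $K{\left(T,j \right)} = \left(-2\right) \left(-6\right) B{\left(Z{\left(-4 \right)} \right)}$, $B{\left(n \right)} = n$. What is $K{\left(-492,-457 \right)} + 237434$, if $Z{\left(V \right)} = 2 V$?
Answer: $237338$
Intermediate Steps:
$K{\left(T,j \right)} = -96$ ($K{\left(T,j \right)} = \left(-2\right) \left(-6\right) 2 \left(-4\right) = 12 \left(-8\right) = -96$)
$K{\left(-492,-457 \right)} + 237434 = -96 + 237434 = 237338$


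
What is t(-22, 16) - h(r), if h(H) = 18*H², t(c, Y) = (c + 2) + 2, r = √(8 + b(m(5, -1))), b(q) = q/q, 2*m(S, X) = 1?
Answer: -180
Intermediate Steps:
m(S, X) = ½ (m(S, X) = (½)*1 = ½)
b(q) = 1
r = 3 (r = √(8 + 1) = √9 = 3)
t(c, Y) = 4 + c (t(c, Y) = (2 + c) + 2 = 4 + c)
t(-22, 16) - h(r) = (4 - 22) - 18*3² = -18 - 18*9 = -18 - 1*162 = -18 - 162 = -180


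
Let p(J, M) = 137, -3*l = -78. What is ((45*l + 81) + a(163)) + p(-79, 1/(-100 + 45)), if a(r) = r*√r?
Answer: 1388 + 163*√163 ≈ 3469.0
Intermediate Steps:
l = 26 (l = -⅓*(-78) = 26)
a(r) = r^(3/2)
((45*l + 81) + a(163)) + p(-79, 1/(-100 + 45)) = ((45*26 + 81) + 163^(3/2)) + 137 = ((1170 + 81) + 163*√163) + 137 = (1251 + 163*√163) + 137 = 1388 + 163*√163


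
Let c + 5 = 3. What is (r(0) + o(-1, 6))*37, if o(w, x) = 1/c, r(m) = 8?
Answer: 555/2 ≈ 277.50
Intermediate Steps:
c = -2 (c = -5 + 3 = -2)
o(w, x) = -½ (o(w, x) = 1/(-2) = -½)
(r(0) + o(-1, 6))*37 = (8 - ½)*37 = (15/2)*37 = 555/2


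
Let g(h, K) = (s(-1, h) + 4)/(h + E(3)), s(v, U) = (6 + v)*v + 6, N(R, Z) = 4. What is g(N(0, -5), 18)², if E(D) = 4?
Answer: 25/64 ≈ 0.39063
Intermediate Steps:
s(v, U) = 6 + v*(6 + v) (s(v, U) = v*(6 + v) + 6 = 6 + v*(6 + v))
g(h, K) = 5/(4 + h) (g(h, K) = ((6 + (-1)² + 6*(-1)) + 4)/(h + 4) = ((6 + 1 - 6) + 4)/(4 + h) = (1 + 4)/(4 + h) = 5/(4 + h))
g(N(0, -5), 18)² = (5/(4 + 4))² = (5/8)² = 25/64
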